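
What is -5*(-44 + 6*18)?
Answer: -320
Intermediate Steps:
-5*(-44 + 6*18) = -5*(-44 + 108) = -5*64 = -320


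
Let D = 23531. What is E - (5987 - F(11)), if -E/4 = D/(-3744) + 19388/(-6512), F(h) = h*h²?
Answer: -47556719/10296 ≈ -4619.0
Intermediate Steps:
F(h) = h³
E = 381457/10296 (E = -4*(23531/(-3744) + 19388/(-6512)) = -4*(23531*(-1/3744) + 19388*(-1/6512)) = -4*(-23531/3744 - 131/44) = -4*(-381457/41184) = 381457/10296 ≈ 37.049)
E - (5987 - F(11)) = 381457/10296 - (5987 - 1*11³) = 381457/10296 - (5987 - 1*1331) = 381457/10296 - (5987 - 1331) = 381457/10296 - 1*4656 = 381457/10296 - 4656 = -47556719/10296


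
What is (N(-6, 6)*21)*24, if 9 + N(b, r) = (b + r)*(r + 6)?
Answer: -4536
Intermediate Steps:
N(b, r) = -9 + (6 + r)*(b + r) (N(b, r) = -9 + (b + r)*(r + 6) = -9 + (b + r)*(6 + r) = -9 + (6 + r)*(b + r))
(N(-6, 6)*21)*24 = ((-9 + 6**2 + 6*(-6) + 6*6 - 6*6)*21)*24 = ((-9 + 36 - 36 + 36 - 36)*21)*24 = -9*21*24 = -189*24 = -4536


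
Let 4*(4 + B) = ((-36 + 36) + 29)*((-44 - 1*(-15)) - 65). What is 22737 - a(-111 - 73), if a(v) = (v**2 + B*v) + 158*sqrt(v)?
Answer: -137251 - 316*I*sqrt(46) ≈ -1.3725e+5 - 2143.2*I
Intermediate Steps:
B = -1371/2 (B = -4 + (((-36 + 36) + 29)*((-44 - 1*(-15)) - 65))/4 = -4 + ((0 + 29)*((-44 + 15) - 65))/4 = -4 + (29*(-29 - 65))/4 = -4 + (29*(-94))/4 = -4 + (1/4)*(-2726) = -4 - 1363/2 = -1371/2 ≈ -685.50)
a(v) = v**2 + 158*sqrt(v) - 1371*v/2 (a(v) = (v**2 - 1371*v/2) + 158*sqrt(v) = v**2 + 158*sqrt(v) - 1371*v/2)
22737 - a(-111 - 73) = 22737 - ((-111 - 73)**2 + 158*sqrt(-111 - 73) - 1371*(-111 - 73)/2) = 22737 - ((-184)**2 + 158*sqrt(-184) - 1371/2*(-184)) = 22737 - (33856 + 158*(2*I*sqrt(46)) + 126132) = 22737 - (33856 + 316*I*sqrt(46) + 126132) = 22737 - (159988 + 316*I*sqrt(46)) = 22737 + (-159988 - 316*I*sqrt(46)) = -137251 - 316*I*sqrt(46)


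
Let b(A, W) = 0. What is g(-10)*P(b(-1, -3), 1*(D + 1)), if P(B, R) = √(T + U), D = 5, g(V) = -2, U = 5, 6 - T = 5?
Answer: -2*√6 ≈ -4.8990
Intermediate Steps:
T = 1 (T = 6 - 1*5 = 6 - 5 = 1)
P(B, R) = √6 (P(B, R) = √(1 + 5) = √6)
g(-10)*P(b(-1, -3), 1*(D + 1)) = -2*√6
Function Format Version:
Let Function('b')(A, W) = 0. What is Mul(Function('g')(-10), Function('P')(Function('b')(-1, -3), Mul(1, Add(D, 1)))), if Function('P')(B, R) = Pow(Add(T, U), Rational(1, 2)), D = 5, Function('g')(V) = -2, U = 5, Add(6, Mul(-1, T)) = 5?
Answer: Mul(-2, Pow(6, Rational(1, 2))) ≈ -4.8990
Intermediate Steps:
T = 1 (T = Add(6, Mul(-1, 5)) = Add(6, -5) = 1)
Function('P')(B, R) = Pow(6, Rational(1, 2)) (Function('P')(B, R) = Pow(Add(1, 5), Rational(1, 2)) = Pow(6, Rational(1, 2)))
Mul(Function('g')(-10), Function('P')(Function('b')(-1, -3), Mul(1, Add(D, 1)))) = Mul(-2, Pow(6, Rational(1, 2)))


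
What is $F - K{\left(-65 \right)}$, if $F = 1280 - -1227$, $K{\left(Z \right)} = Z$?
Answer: $2572$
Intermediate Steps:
$F = 2507$ ($F = 1280 + 1227 = 2507$)
$F - K{\left(-65 \right)} = 2507 - -65 = 2507 + 65 = 2572$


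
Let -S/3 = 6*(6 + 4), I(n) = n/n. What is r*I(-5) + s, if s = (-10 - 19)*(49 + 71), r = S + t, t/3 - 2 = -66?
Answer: -3852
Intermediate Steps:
I(n) = 1
t = -192 (t = 6 + 3*(-66) = 6 - 198 = -192)
S = -180 (S = -18*(6 + 4) = -18*10 = -3*60 = -180)
r = -372 (r = -180 - 192 = -372)
s = -3480 (s = -29*120 = -3480)
r*I(-5) + s = -372*1 - 3480 = -372 - 3480 = -3852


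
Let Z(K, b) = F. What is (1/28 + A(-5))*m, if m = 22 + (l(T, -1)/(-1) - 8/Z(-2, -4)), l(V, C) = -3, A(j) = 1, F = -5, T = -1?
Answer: 551/20 ≈ 27.550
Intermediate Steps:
Z(K, b) = -5
m = 133/5 (m = 22 + (-3/(-1) - 8/(-5)) = 22 + (-3*(-1) - 8*(-⅕)) = 22 + (3 + 8/5) = 22 + 23/5 = 133/5 ≈ 26.600)
(1/28 + A(-5))*m = (1/28 + 1)*(133/5) = (29/28)*(133/5) = 551/20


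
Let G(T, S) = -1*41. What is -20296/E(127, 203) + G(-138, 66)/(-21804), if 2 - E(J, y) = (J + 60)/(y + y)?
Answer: -179668771879/13627500 ≈ -13184.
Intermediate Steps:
G(T, S) = -41
E(J, y) = 2 - (60 + J)/(2*y) (E(J, y) = 2 - (J + 60)/(y + y) = 2 - (60 + J)/(2*y))
-20296/E(127, 203) + G(-138, 66)/(-21804) = -20296*406/(-60 - 1*127 + 4*203) - 41/(-21804) = -20296*406/(-60 - 127 + 812) - 41*(-1/21804) = -20296/((½)*(1/203)*625) + 41/21804 = -20296/625/406 + 41/21804 = -20296*406/625 + 41/21804 = -8240176/625 + 41/21804 = -179668771879/13627500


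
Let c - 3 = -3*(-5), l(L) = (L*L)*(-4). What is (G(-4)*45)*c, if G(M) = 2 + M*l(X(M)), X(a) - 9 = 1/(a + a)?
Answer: 2044845/2 ≈ 1.0224e+6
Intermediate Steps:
X(a) = 9 + 1/(2*a) (X(a) = 9 + 1/(a + a) = 9 + 1/(2*a))
l(L) = -4*L**2 (l(L) = L**2*(-4) = -4*L**2)
c = 18 (c = 3 - 3*(-5) = 3 + 15 = 18)
G(M) = 2 - 4*M*(9 + 1/(2*M))**2 (G(M) = 2 + M*(-4*(9 + 1/(2*M))**2) = 2 - 4*M*(9 + 1/(2*M))**2)
(G(-4)*45)*c = ((2 - 1*(1 + 18*(-4))**2/(-4))*45)*18 = ((2 - 1*(-1/4)*(1 - 72)**2)*45)*18 = ((2 - 1*(-1/4)*(-71)**2)*45)*18 = ((2 - 1*(-1/4)*5041)*45)*18 = ((2 + 5041/4)*45)*18 = ((5049/4)*45)*18 = (227205/4)*18 = 2044845/2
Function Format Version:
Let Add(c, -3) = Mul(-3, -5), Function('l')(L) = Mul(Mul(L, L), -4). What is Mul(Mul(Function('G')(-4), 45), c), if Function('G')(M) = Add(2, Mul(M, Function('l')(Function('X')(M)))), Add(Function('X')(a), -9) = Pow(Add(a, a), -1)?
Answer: Rational(2044845, 2) ≈ 1.0224e+6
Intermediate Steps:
Function('X')(a) = Add(9, Mul(Rational(1, 2), Pow(a, -1))) (Function('X')(a) = Add(9, Pow(Add(a, a), -1)) = Add(9, Pow(Mul(2, a), -1)) = Add(9, Mul(Rational(1, 2), Pow(a, -1))))
Function('l')(L) = Mul(-4, Pow(L, 2)) (Function('l')(L) = Mul(Pow(L, 2), -4) = Mul(-4, Pow(L, 2)))
c = 18 (c = Add(3, Mul(-3, -5)) = Add(3, 15) = 18)
Function('G')(M) = Add(2, Mul(-4, M, Pow(Add(9, Mul(Rational(1, 2), Pow(M, -1))), 2))) (Function('G')(M) = Add(2, Mul(M, Mul(-4, Pow(Add(9, Mul(Rational(1, 2), Pow(M, -1))), 2)))) = Add(2, Mul(-4, M, Pow(Add(9, Mul(Rational(1, 2), Pow(M, -1))), 2))))
Mul(Mul(Function('G')(-4), 45), c) = Mul(Mul(Add(2, Mul(-1, Pow(-4, -1), Pow(Add(1, Mul(18, -4)), 2))), 45), 18) = Mul(Mul(Add(2, Mul(-1, Rational(-1, 4), Pow(Add(1, -72), 2))), 45), 18) = Mul(Mul(Add(2, Mul(-1, Rational(-1, 4), Pow(-71, 2))), 45), 18) = Mul(Mul(Add(2, Mul(-1, Rational(-1, 4), 5041)), 45), 18) = Mul(Mul(Add(2, Rational(5041, 4)), 45), 18) = Mul(Mul(Rational(5049, 4), 45), 18) = Mul(Rational(227205, 4), 18) = Rational(2044845, 2)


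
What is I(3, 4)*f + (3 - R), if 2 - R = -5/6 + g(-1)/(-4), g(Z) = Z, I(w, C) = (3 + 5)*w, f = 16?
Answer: 4613/12 ≈ 384.42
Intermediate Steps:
I(w, C) = 8*w
R = 31/12 (R = 2 - (-5/6 - 1/(-4)) = 2 - (-5*⅙ - 1*(-¼)) = 2 - (-⅚ + ¼) = 2 - 1*(-7/12) = 2 + 7/12 = 31/12 ≈ 2.5833)
I(3, 4)*f + (3 - R) = (8*3)*16 + (3 - 1*31/12) = 24*16 + (3 - 31/12) = 384 + 5/12 = 4613/12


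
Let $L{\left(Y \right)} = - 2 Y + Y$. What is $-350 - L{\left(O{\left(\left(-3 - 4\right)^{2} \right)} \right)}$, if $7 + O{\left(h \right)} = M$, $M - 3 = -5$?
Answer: $-359$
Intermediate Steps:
$M = -2$ ($M = 3 - 5 = -2$)
$O{\left(h \right)} = -9$ ($O{\left(h \right)} = -7 - 2 = -9$)
$L{\left(Y \right)} = - Y$
$-350 - L{\left(O{\left(\left(-3 - 4\right)^{2} \right)} \right)} = -350 - \left(-1\right) \left(-9\right) = -350 - 9 = -359$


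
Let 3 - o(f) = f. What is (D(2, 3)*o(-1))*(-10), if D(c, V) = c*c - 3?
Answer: -40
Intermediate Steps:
o(f) = 3 - f
D(c, V) = -3 + c**2 (D(c, V) = c**2 - 3 = -3 + c**2)
(D(2, 3)*o(-1))*(-10) = ((-3 + 2**2)*(3 - 1*(-1)))*(-10) = ((-3 + 4)*(3 + 1))*(-10) = (1*4)*(-10) = 4*(-10) = -40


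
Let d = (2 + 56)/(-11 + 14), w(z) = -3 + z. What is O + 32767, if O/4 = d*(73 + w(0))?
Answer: 114541/3 ≈ 38180.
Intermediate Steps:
d = 58/3 ≈ 19.333
O = 16240/3 (O = 4*(58*(73 + (-3 + 0))/3) = 4*(58*(73 - 3)/3) = 4*((58/3)*70) = 4*(4060/3) = 16240/3 ≈ 5413.3)
O + 32767 = 16240/3 + 32767 = 114541/3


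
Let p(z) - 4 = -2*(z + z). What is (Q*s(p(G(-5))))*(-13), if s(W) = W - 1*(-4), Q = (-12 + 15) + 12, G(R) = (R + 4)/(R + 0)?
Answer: -1404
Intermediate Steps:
G(R) = (4 + R)/R
Q = 15 (Q = 3 + 12 = 15)
p(z) = 4 - 4*z (p(z) = 4 - 2*(z + z) = 4 - 4*z)
s(W) = 4 + W (s(W) = W + 4 = 4 + W)
(Q*s(p(G(-5))))*(-13) = (15*(4 + (4 - 4*(4 - 5)/(-5))))*(-13) = (15*(4 + (4 - (-4)*(-1)/5)))*(-13) = (15*(4 + (4 - 4*⅕)))*(-13) = (15*(4 + (4 - ⅘)))*(-13) = (15*(4 + 16/5))*(-13) = (15*(36/5))*(-13) = 108*(-13) = -1404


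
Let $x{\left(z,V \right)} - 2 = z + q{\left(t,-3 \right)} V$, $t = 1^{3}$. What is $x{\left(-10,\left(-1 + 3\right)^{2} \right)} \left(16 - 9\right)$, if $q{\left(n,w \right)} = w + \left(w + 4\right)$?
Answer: $-112$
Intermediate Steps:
$t = 1$
$q{\left(n,w \right)} = 4 + 2 w$ ($q{\left(n,w \right)} = w + \left(4 + w\right) = 4 + 2 w$)
$x{\left(z,V \right)} = 2 + z - 2 V$ ($x{\left(z,V \right)} = 2 + \left(z + \left(4 + 2 \left(-3\right)\right) V\right) = 2 + \left(z + \left(4 - 6\right) V\right) = 2 - \left(- z + 2 V\right) = 2 + z - 2 V$)
$x{\left(-10,\left(-1 + 3\right)^{2} \right)} \left(16 - 9\right) = \left(2 - 10 - 2 \left(-1 + 3\right)^{2}\right) \left(16 - 9\right) = \left(2 - 10 - 2 \cdot 2^{2}\right) 7 = \left(2 - 10 - 8\right) 7 = \left(-16\right) 7 = -112$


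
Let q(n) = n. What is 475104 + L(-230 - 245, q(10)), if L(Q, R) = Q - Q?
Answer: 475104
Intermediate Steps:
L(Q, R) = 0
475104 + L(-230 - 245, q(10)) = 475104 + 0 = 475104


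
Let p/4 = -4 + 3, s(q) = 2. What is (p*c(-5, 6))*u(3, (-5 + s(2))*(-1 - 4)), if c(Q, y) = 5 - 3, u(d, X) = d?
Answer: -24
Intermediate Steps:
c(Q, y) = 2
p = -4 (p = 4*(-4 + 3) = 4*(-1) = -4)
(p*c(-5, 6))*u(3, (-5 + s(2))*(-1 - 4)) = -4*2*3 = -8*3 = -24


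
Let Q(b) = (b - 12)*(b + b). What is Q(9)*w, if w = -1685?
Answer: 90990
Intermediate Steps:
Q(b) = 2*b*(-12 + b) (Q(b) = (-12 + b)*(2*b) = 2*b*(-12 + b))
Q(9)*w = (2*9*(-12 + 9))*(-1685) = (2*9*(-3))*(-1685) = -54*(-1685) = 90990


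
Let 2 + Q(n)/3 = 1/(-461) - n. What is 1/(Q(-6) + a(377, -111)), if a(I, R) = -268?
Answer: -461/118019 ≈ -0.0039061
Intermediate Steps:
Q(n) = -2769/461 - 3*n (Q(n) = -6 + 3*(1/(-461) - n) = -6 + 3*(-1/461 - n) = -6 + (-3/461 - 3*n) = -2769/461 - 3*n)
1/(Q(-6) + a(377, -111)) = 1/((-2769/461 - 3*(-6)) - 268) = 1/((-2769/461 + 18) - 268) = 1/(5529/461 - 268) = 1/(-118019/461) = -461/118019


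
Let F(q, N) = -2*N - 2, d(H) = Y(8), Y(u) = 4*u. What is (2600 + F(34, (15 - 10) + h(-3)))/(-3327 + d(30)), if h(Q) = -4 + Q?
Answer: -2602/3295 ≈ -0.78968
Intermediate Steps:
d(H) = 32 (d(H) = 4*8 = 32)
F(q, N) = -2 - 2*N
(2600 + F(34, (15 - 10) + h(-3)))/(-3327 + d(30)) = (2600 + (-2 - 2*((15 - 10) + (-4 - 3))))/(-3327 + 32) = (2600 + (-2 - 2*(5 - 7)))/(-3295) = (2600 + (-2 - 2*(-2)))*(-1/3295) = (2600 + (-2 + 4))*(-1/3295) = (2600 + 2)*(-1/3295) = 2602*(-1/3295) = -2602/3295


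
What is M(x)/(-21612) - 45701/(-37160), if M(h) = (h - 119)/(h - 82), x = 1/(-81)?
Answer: 1640216631829/1333751513640 ≈ 1.2298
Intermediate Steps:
x = -1/81 ≈ -0.012346
M(h) = (-119 + h)/(-82 + h)
M(x)/(-21612) - 45701/(-37160) = ((-119 - 1/81)/(-82 - 1/81))/(-21612) - 45701/(-37160) = (-9640/81/(-6643/81))*(-1/21612) - 45701*(-1/37160) = -81/6643*(-9640/81)*(-1/21612) + 45701/37160 = (9640/6643)*(-1/21612) + 45701/37160 = -2410/35892129 + 45701/37160 = 1640216631829/1333751513640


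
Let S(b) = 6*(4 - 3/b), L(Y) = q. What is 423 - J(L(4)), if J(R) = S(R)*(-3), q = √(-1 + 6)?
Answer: 495 - 54*√5/5 ≈ 470.85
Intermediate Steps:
q = √5 ≈ 2.2361
L(Y) = √5
S(b) = 24 - 18/b
J(R) = -72 + 54/R (J(R) = (24 - 18/R)*(-3) = -72 + 54/R)
423 - J(L(4)) = 423 - (-72 + 54/(√5)) = 423 - (-72 + 54*(√5/5)) = 423 - (-72 + 54*√5/5) = 423 + (72 - 54*√5/5) = 495 - 54*√5/5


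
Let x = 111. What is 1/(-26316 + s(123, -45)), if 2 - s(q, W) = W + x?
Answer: -1/26380 ≈ -3.7908e-5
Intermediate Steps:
s(q, W) = -109 - W (s(q, W) = 2 - (W + 111) = 2 - (111 + W) = 2 + (-111 - W) = -109 - W)
1/(-26316 + s(123, -45)) = 1/(-26316 + (-109 - 1*(-45))) = 1/(-26316 + (-109 + 45)) = 1/(-26316 - 64) = 1/(-26380) = -1/26380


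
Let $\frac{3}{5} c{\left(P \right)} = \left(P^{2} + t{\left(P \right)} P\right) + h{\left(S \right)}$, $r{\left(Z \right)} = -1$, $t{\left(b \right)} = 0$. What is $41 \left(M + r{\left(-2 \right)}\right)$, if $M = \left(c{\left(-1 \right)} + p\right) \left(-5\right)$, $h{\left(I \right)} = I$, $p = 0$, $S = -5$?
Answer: $\frac{3977}{3} \approx 1325.7$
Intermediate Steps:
$c{\left(P \right)} = - \frac{25}{3} + \frac{5 P^{2}}{3}$ ($c{\left(P \right)} = \frac{5 \left(\left(P^{2} + 0 P\right) - 5\right)}{3} = \frac{5 \left(\left(P^{2} + 0\right) - 5\right)}{3} = \frac{5 \left(P^{2} - 5\right)}{3} = \frac{5 \left(-5 + P^{2}\right)}{3} = - \frac{25}{3} + \frac{5 P^{2}}{3}$)
$M = \frac{100}{3}$ ($M = \left(\left(- \frac{25}{3} + \frac{5 \left(-1\right)^{2}}{3}\right) + 0\right) \left(-5\right) = \left(\left(- \frac{25}{3} + \frac{5}{3} \cdot 1\right) + 0\right) \left(-5\right) = \left(\left(- \frac{25}{3} + \frac{5}{3}\right) + 0\right) \left(-5\right) = \left(- \frac{20}{3} + 0\right) \left(-5\right) = \left(- \frac{20}{3}\right) \left(-5\right) = \frac{100}{3} \approx 33.333$)
$41 \left(M + r{\left(-2 \right)}\right) = 41 \left(\frac{100}{3} - 1\right) = 41 \cdot \frac{97}{3} = \frac{3977}{3}$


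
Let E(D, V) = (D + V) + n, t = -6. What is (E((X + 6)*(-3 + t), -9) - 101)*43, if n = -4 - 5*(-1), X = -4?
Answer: -5461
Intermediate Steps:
n = 1 (n = -4 + 5 = 1)
E(D, V) = 1 + D + V (E(D, V) = (D + V) + 1 = 1 + D + V)
(E((X + 6)*(-3 + t), -9) - 101)*43 = ((1 + (-4 + 6)*(-3 - 6) - 9) - 101)*43 = ((1 + 2*(-9) - 9) - 101)*43 = ((1 - 18 - 9) - 101)*43 = (-26 - 101)*43 = -127*43 = -5461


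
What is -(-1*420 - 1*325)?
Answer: 745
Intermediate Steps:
-(-1*420 - 1*325) = -(-420 - 325) = -1*(-745) = 745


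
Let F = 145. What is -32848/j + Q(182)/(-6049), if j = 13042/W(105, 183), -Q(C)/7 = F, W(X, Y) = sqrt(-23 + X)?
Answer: 1015/6049 - 16424*sqrt(82)/6521 ≈ -22.639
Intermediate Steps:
Q(C) = -1015 (Q(C) = -7*145 = -1015)
j = 6521*sqrt(82)/41 (j = 13042/(sqrt(-23 + 105)) = 13042/(sqrt(82)) = 13042*(sqrt(82)/82) = 6521*sqrt(82)/41 ≈ 1440.2)
-32848/j + Q(182)/(-6049) = -32848*sqrt(82)/13042 - 1015/(-6049) = -16424*sqrt(82)/6521 - 1015*(-1/6049) = -16424*sqrt(82)/6521 + 1015/6049 = 1015/6049 - 16424*sqrt(82)/6521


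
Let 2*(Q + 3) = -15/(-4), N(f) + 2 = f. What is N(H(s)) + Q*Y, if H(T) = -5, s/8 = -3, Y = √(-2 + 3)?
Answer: -65/8 ≈ -8.1250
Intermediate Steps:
Y = 1 (Y = √1 = 1)
s = -24 (s = 8*(-3) = -24)
N(f) = -2 + f
Q = -9/8 (Q = -3 + (-15/(-4))/2 = -3 + (-15*(-¼))/2 = -3 + (½)*(15/4) = -3 + 15/8 = -9/8 ≈ -1.1250)
N(H(s)) + Q*Y = (-2 - 5) - 9/8*1 = -7 - 9/8 = -65/8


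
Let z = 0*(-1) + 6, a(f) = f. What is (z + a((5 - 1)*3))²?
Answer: 324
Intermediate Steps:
z = 6 (z = 0 + 6 = 6)
(z + a((5 - 1)*3))² = (6 + (5 - 1)*3)² = (6 + 4*3)² = (6 + 12)² = 18² = 324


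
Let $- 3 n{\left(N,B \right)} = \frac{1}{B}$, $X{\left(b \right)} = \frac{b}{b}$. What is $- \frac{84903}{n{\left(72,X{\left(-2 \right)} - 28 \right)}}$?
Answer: $-6877143$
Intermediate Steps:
$X{\left(b \right)} = 1$
$n{\left(N,B \right)} = - \frac{1}{3 B}$
$- \frac{84903}{n{\left(72,X{\left(-2 \right)} - 28 \right)}} = - \frac{84903}{\left(- \frac{1}{3}\right) \frac{1}{1 - 28}} = - \frac{84903}{\left(- \frac{1}{3}\right) \frac{1}{-27}} = - \frac{84903}{\left(- \frac{1}{3}\right) \left(- \frac{1}{27}\right)} = - 84903 \frac{1}{\frac{1}{81}} = \left(-84903\right) 81 = -6877143$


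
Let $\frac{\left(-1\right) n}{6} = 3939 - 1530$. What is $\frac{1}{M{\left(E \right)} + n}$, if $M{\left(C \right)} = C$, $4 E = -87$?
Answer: $- \frac{4}{57903} \approx -6.9081 \cdot 10^{-5}$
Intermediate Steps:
$E = - \frac{87}{4}$ ($E = \frac{1}{4} \left(-87\right) = - \frac{87}{4} \approx -21.75$)
$n = -14454$ ($n = - 6 \left(3939 - 1530\right) = \left(-6\right) 2409 = -14454$)
$\frac{1}{M{\left(E \right)} + n} = \frac{1}{- \frac{87}{4} - 14454} = \frac{1}{- \frac{57903}{4}} = - \frac{4}{57903}$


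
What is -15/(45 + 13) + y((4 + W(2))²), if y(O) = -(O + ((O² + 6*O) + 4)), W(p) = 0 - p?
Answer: -2799/58 ≈ -48.259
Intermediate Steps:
W(p) = -p
y(O) = -4 - O² - 7*O (y(O) = -(O + (4 + O² + 6*O)) = -(4 + O² + 7*O) = -4 - O² - 7*O)
-15/(45 + 13) + y((4 + W(2))²) = -15/(45 + 13) + (-4 - ((4 - 1*2)²)² - 7*(4 - 1*2)²) = -15/58 + (-4 - ((4 - 2)²)² - 7*(4 - 2)²) = -15*1/58 + (-4 - (2²)² - 7*2²) = -15/58 + (-4 - 1*4² - 7*4) = -15/58 + (-4 - 1*16 - 28) = -15/58 + (-4 - 16 - 28) = -15/58 - 48 = -2799/58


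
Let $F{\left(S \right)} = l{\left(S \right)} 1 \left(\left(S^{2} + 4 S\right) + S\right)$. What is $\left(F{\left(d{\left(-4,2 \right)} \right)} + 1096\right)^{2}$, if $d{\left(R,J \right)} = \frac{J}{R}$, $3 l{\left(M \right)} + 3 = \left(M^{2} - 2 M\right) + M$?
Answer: $\frac{308458969}{256} \approx 1.2049 \cdot 10^{6}$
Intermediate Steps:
$l{\left(M \right)} = -1 - \frac{M}{3} + \frac{M^{2}}{3}$ ($l{\left(M \right)} = -1 + \frac{\left(M^{2} - 2 M\right) + M}{3} = -1 + \frac{M^{2} - M}{3} = -1 + \left(- \frac{M}{3} + \frac{M^{2}}{3}\right) = -1 - \frac{M}{3} + \frac{M^{2}}{3}$)
$F{\left(S \right)} = \left(S^{2} + 5 S\right) \left(-1 - \frac{S}{3} + \frac{S^{2}}{3}\right)$ ($F{\left(S \right)} = \left(-1 - \frac{S}{3} + \frac{S^{2}}{3}\right) 1 \left(\left(S^{2} + 4 S\right) + S\right) = \left(-1 - \frac{S}{3} + \frac{S^{2}}{3}\right) \left(S^{2} + 5 S\right) = \left(S^{2} + 5 S\right) \left(-1 - \frac{S}{3} + \frac{S^{2}}{3}\right)$)
$\left(F{\left(d{\left(-4,2 \right)} \right)} + 1096\right)^{2} = \left(- \frac{\frac{2}{-4} \left(5 + \frac{2}{-4}\right) \left(3 + \frac{2}{-4} - \left(\frac{2}{-4}\right)^{2}\right)}{3} + 1096\right)^{2} = \left(- \frac{2 \left(- \frac{1}{4}\right) \left(5 + 2 \left(- \frac{1}{4}\right)\right) \left(3 + 2 \left(- \frac{1}{4}\right) - \left(2 \left(- \frac{1}{4}\right)\right)^{2}\right)}{3} + 1096\right)^{2} = \left(\left(- \frac{1}{3}\right) \left(- \frac{1}{2}\right) \left(5 - \frac{1}{2}\right) \left(3 - \frac{1}{2} - \left(- \frac{1}{2}\right)^{2}\right) + 1096\right)^{2} = \left(\left(- \frac{1}{3}\right) \left(- \frac{1}{2}\right) \frac{9}{2} \left(3 - \frac{1}{2} - \frac{1}{4}\right) + 1096\right)^{2} = \left(\left(- \frac{1}{3}\right) \left(- \frac{1}{2}\right) \frac{9}{2} \cdot \frac{9}{4} + 1096\right)^{2} = \left(\frac{27}{16} + 1096\right)^{2} = \left(\frac{17563}{16}\right)^{2} = \frac{308458969}{256}$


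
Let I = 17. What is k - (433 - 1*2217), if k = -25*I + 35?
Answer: 1394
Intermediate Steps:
k = -390 (k = -25*17 + 35 = -425 + 35 = -390)
k - (433 - 1*2217) = -390 - (433 - 1*2217) = -390 - (433 - 2217) = -390 - 1*(-1784) = -390 + 1784 = 1394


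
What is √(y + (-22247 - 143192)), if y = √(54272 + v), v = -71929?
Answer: √(-165439 + I*√17657) ≈ 0.163 + 406.74*I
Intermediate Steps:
y = I*√17657 (y = √(54272 - 71929) = √(-17657) = I*√17657 ≈ 132.88*I)
√(y + (-22247 - 143192)) = √(I*√17657 + (-22247 - 143192)) = √(I*√17657 - 165439) = √(-165439 + I*√17657)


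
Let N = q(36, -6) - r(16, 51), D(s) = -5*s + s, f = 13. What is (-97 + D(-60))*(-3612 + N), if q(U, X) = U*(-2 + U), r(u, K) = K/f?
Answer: -342045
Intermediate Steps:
r(u, K) = K/13
D(s) = -4*s
N = 15861/13 (N = 36*(-2 + 36) - 51/13 = 36*34 - 1*51/13 = 1224 - 51/13 = 15861/13 ≈ 1220.1)
(-97 + D(-60))*(-3612 + N) = (-97 - 4*(-60))*(-3612 + 15861/13) = (-97 + 240)*(-31095/13) = 143*(-31095/13) = -342045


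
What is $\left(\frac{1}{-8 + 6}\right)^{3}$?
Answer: $- \frac{1}{8} \approx -0.125$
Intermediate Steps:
$\left(\frac{1}{-8 + 6}\right)^{3} = \left(\frac{1}{-2}\right)^{3} = \left(- \frac{1}{2}\right)^{3} = - \frac{1}{8}$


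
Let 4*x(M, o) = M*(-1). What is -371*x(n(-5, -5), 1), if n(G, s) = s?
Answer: -1855/4 ≈ -463.75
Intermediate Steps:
x(M, o) = -M/4 (x(M, o) = (M*(-1))/4 = (-M)/4 = -M/4)
-371*x(n(-5, -5), 1) = -(-371)*(-5)/4 = -371*5/4 = -1855/4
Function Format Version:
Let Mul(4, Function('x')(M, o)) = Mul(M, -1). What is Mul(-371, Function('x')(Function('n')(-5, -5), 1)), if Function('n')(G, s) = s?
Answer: Rational(-1855, 4) ≈ -463.75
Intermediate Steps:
Function('x')(M, o) = Mul(Rational(-1, 4), M) (Function('x')(M, o) = Mul(Rational(1, 4), Mul(M, -1)) = Mul(Rational(1, 4), Mul(-1, M)) = Mul(Rational(-1, 4), M))
Mul(-371, Function('x')(Function('n')(-5, -5), 1)) = Mul(-371, Mul(Rational(-1, 4), -5)) = Mul(-371, Rational(5, 4)) = Rational(-1855, 4)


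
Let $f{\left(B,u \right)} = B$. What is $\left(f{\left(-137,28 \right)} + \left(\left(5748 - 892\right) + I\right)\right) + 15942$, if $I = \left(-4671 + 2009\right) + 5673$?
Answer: $23672$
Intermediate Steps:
$I = 3011$ ($I = -2662 + 5673 = 3011$)
$\left(f{\left(-137,28 \right)} + \left(\left(5748 - 892\right) + I\right)\right) + 15942 = \left(-137 + \left(\left(5748 - 892\right) + 3011\right)\right) + 15942 = \left(-137 + \left(4856 + 3011\right)\right) + 15942 = \left(-137 + 7867\right) + 15942 = 7730 + 15942 = 23672$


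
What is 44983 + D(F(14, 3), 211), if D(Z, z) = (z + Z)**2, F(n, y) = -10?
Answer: 85384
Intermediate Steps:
D(Z, z) = (Z + z)**2
44983 + D(F(14, 3), 211) = 44983 + (-10 + 211)**2 = 44983 + 201**2 = 44983 + 40401 = 85384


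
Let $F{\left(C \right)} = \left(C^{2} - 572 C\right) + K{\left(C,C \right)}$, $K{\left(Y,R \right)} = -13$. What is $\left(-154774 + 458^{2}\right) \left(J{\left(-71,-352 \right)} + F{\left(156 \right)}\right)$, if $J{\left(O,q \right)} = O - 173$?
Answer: $-3582763470$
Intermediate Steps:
$F{\left(C \right)} = -13 + C^{2} - 572 C$ ($F{\left(C \right)} = \left(C^{2} - 572 C\right) - 13 = -13 + C^{2} - 572 C$)
$J{\left(O,q \right)} = -173 + O$
$\left(-154774 + 458^{2}\right) \left(J{\left(-71,-352 \right)} + F{\left(156 \right)}\right) = \left(-154774 + 458^{2}\right) \left(\left(-173 - 71\right) - \left(89245 - 24336\right)\right) = \left(-154774 + 209764\right) \left(-244 - 64909\right) = 54990 \left(-244 - 64909\right) = 54990 \left(-65153\right) = -3582763470$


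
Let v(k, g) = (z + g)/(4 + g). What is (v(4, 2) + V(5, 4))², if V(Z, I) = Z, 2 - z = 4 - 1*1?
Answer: 961/36 ≈ 26.694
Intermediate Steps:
z = -1 (z = 2 - (4 - 1*1) = 2 - (4 - 1) = 2 - 1*3 = 2 - 3 = -1)
v(k, g) = (-1 + g)/(4 + g)
(v(4, 2) + V(5, 4))² = ((-1 + 2)/(4 + 2) + 5)² = (1/6 + 5)² = ((⅙)*1 + 5)² = (⅙ + 5)² = (31/6)² = 961/36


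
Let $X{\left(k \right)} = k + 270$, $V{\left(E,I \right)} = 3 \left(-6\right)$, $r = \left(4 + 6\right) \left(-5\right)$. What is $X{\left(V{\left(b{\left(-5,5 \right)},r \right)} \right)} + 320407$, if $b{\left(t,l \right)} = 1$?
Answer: $320659$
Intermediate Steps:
$r = -50$ ($r = 10 \left(-5\right) = -50$)
$V{\left(E,I \right)} = -18$
$X{\left(k \right)} = 270 + k$
$X{\left(V{\left(b{\left(-5,5 \right)},r \right)} \right)} + 320407 = \left(270 - 18\right) + 320407 = 252 + 320407 = 320659$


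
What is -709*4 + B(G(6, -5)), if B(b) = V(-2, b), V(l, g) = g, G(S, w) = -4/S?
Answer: -8510/3 ≈ -2836.7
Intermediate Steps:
B(b) = b
-709*4 + B(G(6, -5)) = -709*4 - 4/6 = -2836 - 4*⅙ = -2836 - ⅔ = -8510/3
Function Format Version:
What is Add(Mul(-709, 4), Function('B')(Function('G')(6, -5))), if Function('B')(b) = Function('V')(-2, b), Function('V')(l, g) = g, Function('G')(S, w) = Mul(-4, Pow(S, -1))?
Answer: Rational(-8510, 3) ≈ -2836.7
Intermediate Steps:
Function('B')(b) = b
Add(Mul(-709, 4), Function('B')(Function('G')(6, -5))) = Add(Mul(-709, 4), Mul(-4, Pow(6, -1))) = Add(-2836, Mul(-4, Rational(1, 6))) = Add(-2836, Rational(-2, 3)) = Rational(-8510, 3)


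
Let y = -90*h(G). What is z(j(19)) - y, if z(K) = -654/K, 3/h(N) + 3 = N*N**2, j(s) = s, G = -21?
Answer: -1010631/29336 ≈ -34.450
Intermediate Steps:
h(N) = 3/(-3 + N**3) (h(N) = 3/(-3 + N*N**2) = 3/(-3 + N**3))
y = 45/1544 (y = -270/(-3 + (-21)**3) = -270/(-3 - 9261) = -270/(-9264) = -270*(-1)/9264 = -90*(-1/3088) = 45/1544 ≈ 0.029145)
z(j(19)) - y = -654/19 - 1*45/1544 = -654*1/19 - 45/1544 = -654/19 - 45/1544 = -1010631/29336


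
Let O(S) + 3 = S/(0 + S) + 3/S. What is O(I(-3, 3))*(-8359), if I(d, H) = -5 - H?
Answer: 158821/8 ≈ 19853.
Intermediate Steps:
O(S) = -2 + 3/S (O(S) = -3 + (S/(0 + S) + 3/S) = -3 + (S/S + 3/S) = -3 + (1 + 3/S) = -2 + 3/S)
O(I(-3, 3))*(-8359) = (-2 + 3/(-5 - 1*3))*(-8359) = (-2 + 3/(-5 - 3))*(-8359) = (-2 + 3/(-8))*(-8359) = (-2 + 3*(-⅛))*(-8359) = (-2 - 3/8)*(-8359) = -19/8*(-8359) = 158821/8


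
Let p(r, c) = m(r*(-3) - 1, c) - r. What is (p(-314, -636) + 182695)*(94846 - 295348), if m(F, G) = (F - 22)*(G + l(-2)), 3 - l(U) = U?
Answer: 79575233760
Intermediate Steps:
l(U) = 3 - U
m(F, G) = (-22 + F)*(5 + G) (m(F, G) = (F - 22)*(G + (3 - 1*(-2))) = (-22 + F)*(G + (3 + 2)) = (-22 + F)*(G + 5) = (-22 + F)*(5 + G))
p(r, c) = -115 - 22*c - 16*r + c*(-1 - 3*r) (p(r, c) = (-110 - 22*c + 5*(r*(-3) - 1) + (r*(-3) - 1)*c) - r = (-110 - 22*c + 5*(-3*r - 1) + (-3*r - 1)*c) - r = (-110 - 22*c + 5*(-1 - 3*r) + (-1 - 3*r)*c) - r = (-110 - 22*c + (-5 - 15*r) + c*(-1 - 3*r)) - r = (-115 - 22*c - 15*r + c*(-1 - 3*r)) - r = -115 - 22*c - 16*r + c*(-1 - 3*r))
(p(-314, -636) + 182695)*(94846 - 295348) = ((-115 - 23*(-636) - 16*(-314) - 3*(-636)*(-314)) + 182695)*(94846 - 295348) = ((-115 + 14628 + 5024 - 599112) + 182695)*(-200502) = (-579575 + 182695)*(-200502) = -396880*(-200502) = 79575233760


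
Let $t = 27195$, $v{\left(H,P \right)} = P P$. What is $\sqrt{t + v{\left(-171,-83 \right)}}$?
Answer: $2 \sqrt{8521} \approx 184.62$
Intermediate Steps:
$v{\left(H,P \right)} = P^{2}$
$\sqrt{t + v{\left(-171,-83 \right)}} = \sqrt{27195 + \left(-83\right)^{2}} = \sqrt{27195 + 6889} = \sqrt{34084} = 2 \sqrt{8521}$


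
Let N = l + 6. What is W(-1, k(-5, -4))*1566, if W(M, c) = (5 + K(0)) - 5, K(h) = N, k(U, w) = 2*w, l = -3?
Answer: 4698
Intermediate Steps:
N = 3 (N = -3 + 6 = 3)
K(h) = 3
W(M, c) = 3 (W(M, c) = (5 + 3) - 5 = 8 - 5 = 3)
W(-1, k(-5, -4))*1566 = 3*1566 = 4698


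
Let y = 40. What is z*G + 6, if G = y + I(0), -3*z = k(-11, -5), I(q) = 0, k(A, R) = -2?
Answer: 98/3 ≈ 32.667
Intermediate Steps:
z = ⅔ (z = -⅓*(-2) = ⅔ ≈ 0.66667)
G = 40 (G = 40 + 0 = 40)
z*G + 6 = (⅔)*40 + 6 = 80/3 + 6 = 98/3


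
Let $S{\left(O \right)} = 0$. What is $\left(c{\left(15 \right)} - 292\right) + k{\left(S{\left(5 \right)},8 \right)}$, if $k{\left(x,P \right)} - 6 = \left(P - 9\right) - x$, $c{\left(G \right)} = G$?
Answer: $-272$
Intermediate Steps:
$k{\left(x,P \right)} = -3 + P - x$ ($k{\left(x,P \right)} = 6 - \left(9 + x - P\right) = -3 + P - x$)
$\left(c{\left(15 \right)} - 292\right) + k{\left(S{\left(5 \right)},8 \right)} = \left(15 - 292\right) - -5 = -277 + \left(-3 + 8 + 0\right) = -277 + 5 = -272$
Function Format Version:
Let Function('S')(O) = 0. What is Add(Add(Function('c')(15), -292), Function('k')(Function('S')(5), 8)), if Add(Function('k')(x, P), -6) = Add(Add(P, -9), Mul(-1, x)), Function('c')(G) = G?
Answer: -272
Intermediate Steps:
Function('k')(x, P) = Add(-3, P, Mul(-1, x)) (Function('k')(x, P) = Add(6, Add(Add(P, -9), Mul(-1, x))) = Add(6, Add(Add(-9, P), Mul(-1, x))) = Add(6, Add(-9, P, Mul(-1, x))) = Add(-3, P, Mul(-1, x)))
Add(Add(Function('c')(15), -292), Function('k')(Function('S')(5), 8)) = Add(Add(15, -292), Add(-3, 8, Mul(-1, 0))) = Add(-277, Add(-3, 8, 0)) = Add(-277, 5) = -272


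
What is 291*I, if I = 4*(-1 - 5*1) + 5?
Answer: -5529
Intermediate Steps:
I = -19 (I = 4*(-1 - 5) + 5 = 4*(-6) + 5 = -24 + 5 = -19)
291*I = 291*(-19) = -5529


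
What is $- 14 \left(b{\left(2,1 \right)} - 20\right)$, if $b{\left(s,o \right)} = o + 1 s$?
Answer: $238$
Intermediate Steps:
$b{\left(s,o \right)} = o + s$
$- 14 \left(b{\left(2,1 \right)} - 20\right) = - 14 \left(\left(1 + 2\right) - 20\right) = - 14 \left(3 - 20\right) = \left(-14\right) \left(-17\right) = 238$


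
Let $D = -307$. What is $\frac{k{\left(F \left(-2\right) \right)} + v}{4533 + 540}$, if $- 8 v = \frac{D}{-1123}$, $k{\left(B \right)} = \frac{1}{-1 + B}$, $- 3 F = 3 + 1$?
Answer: $\frac{25417}{227879160} \approx 0.00011154$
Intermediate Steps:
$F = - \frac{4}{3}$ ($F = - \frac{3 + 1}{3} = \left(- \frac{1}{3}\right) 4 = - \frac{4}{3} \approx -1.3333$)
$v = - \frac{307}{8984}$ ($v = - \frac{\left(-307\right) \frac{1}{-1123}}{8} = - \frac{\left(-307\right) \left(- \frac{1}{1123}\right)}{8} = \left(- \frac{1}{8}\right) \frac{307}{1123} = - \frac{307}{8984} \approx -0.034172$)
$\frac{k{\left(F \left(-2\right) \right)} + v}{4533 + 540} = \frac{\frac{1}{-1 - - \frac{8}{3}} - \frac{307}{8984}}{4533 + 540} = \frac{\frac{1}{-1 + \frac{8}{3}} - \frac{307}{8984}}{5073} = \left(\frac{1}{\frac{5}{3}} - \frac{307}{8984}\right) \frac{1}{5073} = \left(\frac{3}{5} - \frac{307}{8984}\right) \frac{1}{5073} = \frac{25417}{44920} \cdot \frac{1}{5073} = \frac{25417}{227879160}$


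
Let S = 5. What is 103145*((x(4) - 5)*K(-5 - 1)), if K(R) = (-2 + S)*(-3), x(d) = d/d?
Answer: 3713220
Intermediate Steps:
x(d) = 1
K(R) = -9 (K(R) = (-2 + 5)*(-3) = 3*(-3) = -9)
103145*((x(4) - 5)*K(-5 - 1)) = 103145*((1 - 5)*(-9)) = 103145*(-4*(-9)) = 103145*36 = 3713220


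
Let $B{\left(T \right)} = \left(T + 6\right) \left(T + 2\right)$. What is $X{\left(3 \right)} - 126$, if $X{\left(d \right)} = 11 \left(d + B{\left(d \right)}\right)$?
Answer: $402$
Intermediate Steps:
$B{\left(T \right)} = \left(2 + T\right) \left(6 + T\right)$ ($B{\left(T \right)} = \left(6 + T\right) \left(2 + T\right) = \left(2 + T\right) \left(6 + T\right)$)
$X{\left(d \right)} = 132 + 11 d^{2} + 99 d$ ($X{\left(d \right)} = 11 \left(d + \left(12 + d^{2} + 8 d\right)\right) = 11 \left(12 + d^{2} + 9 d\right) = 132 + 11 d^{2} + 99 d$)
$X{\left(3 \right)} - 126 = \left(132 + 11 \cdot 3^{2} + 99 \cdot 3\right) - 126 = \left(132 + 11 \cdot 9 + 297\right) - 126 = \left(132 + 99 + 297\right) - 126 = 528 - 126 = 402$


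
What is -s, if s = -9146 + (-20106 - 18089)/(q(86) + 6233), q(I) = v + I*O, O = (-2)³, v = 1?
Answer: 50761911/5546 ≈ 9152.9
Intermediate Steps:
O = -8
q(I) = 1 - 8*I (q(I) = 1 + I*(-8) = 1 - 8*I)
s = -50761911/5546 (s = -9146 + (-20106 - 18089)/((1 - 8*86) + 6233) = -9146 - 38195/((1 - 688) + 6233) = -9146 - 38195/(-687 + 6233) = -9146 - 38195/5546 = -50761911/5546 ≈ -9152.9)
-s = -1*(-50761911/5546) = 50761911/5546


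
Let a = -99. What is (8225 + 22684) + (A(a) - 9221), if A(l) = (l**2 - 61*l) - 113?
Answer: 37415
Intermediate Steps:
A(l) = -113 + l**2 - 61*l
(8225 + 22684) + (A(a) - 9221) = (8225 + 22684) + ((-113 + (-99)**2 - 61*(-99)) - 9221) = 30909 + ((-113 + 9801 + 6039) - 9221) = 30909 + (15727 - 9221) = 30909 + 6506 = 37415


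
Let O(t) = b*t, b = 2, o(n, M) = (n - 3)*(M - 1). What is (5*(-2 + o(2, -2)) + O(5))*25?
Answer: 375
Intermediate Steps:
o(n, M) = (-1 + M)*(-3 + n) (o(n, M) = (-3 + n)*(-1 + M) = (-1 + M)*(-3 + n))
O(t) = 2*t
(5*(-2 + o(2, -2)) + O(5))*25 = (5*(-2 + (3 - 1*2 - 3*(-2) - 2*2)) + 2*5)*25 = (5*(-2 + (3 - 2 + 6 - 4)) + 10)*25 = (5*(-2 + 3) + 10)*25 = (5*1 + 10)*25 = (5 + 10)*25 = 15*25 = 375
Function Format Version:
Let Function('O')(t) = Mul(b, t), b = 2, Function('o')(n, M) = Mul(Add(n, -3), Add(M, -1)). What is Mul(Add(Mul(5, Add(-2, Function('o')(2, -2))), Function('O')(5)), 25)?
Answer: 375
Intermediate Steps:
Function('o')(n, M) = Mul(Add(-1, M), Add(-3, n)) (Function('o')(n, M) = Mul(Add(-3, n), Add(-1, M)) = Mul(Add(-1, M), Add(-3, n)))
Function('O')(t) = Mul(2, t)
Mul(Add(Mul(5, Add(-2, Function('o')(2, -2))), Function('O')(5)), 25) = Mul(Add(Mul(5, Add(-2, Add(3, Mul(-1, 2), Mul(-3, -2), Mul(-2, 2)))), Mul(2, 5)), 25) = Mul(Add(Mul(5, Add(-2, Add(3, -2, 6, -4))), 10), 25) = Mul(Add(Mul(5, Add(-2, 3)), 10), 25) = Mul(Add(Mul(5, 1), 10), 25) = Mul(Add(5, 10), 25) = Mul(15, 25) = 375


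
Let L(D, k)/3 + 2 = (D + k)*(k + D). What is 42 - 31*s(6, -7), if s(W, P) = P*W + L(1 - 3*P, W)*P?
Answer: 510426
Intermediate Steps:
L(D, k) = -6 + 3*(D + k)² (L(D, k) = -6 + 3*((D + k)*(k + D)) = -6 + 3*((D + k)*(D + k)) = -6 + 3*(D + k)²)
s(W, P) = P*W + P*(-6 + 3*(1 + W - 3*P)²) (s(W, P) = P*W + (-6 + 3*((1 - 3*P) + W)²)*P = P*W + (-6 + 3*(1 + W - 3*P)²)*P = P*W + P*(-6 + 3*(1 + W - 3*P)²))
42 - 31*s(6, -7) = 42 - (-217)*(-6 + 6 + 3*(1 + 6 - 3*(-7))²) = 42 - (-217)*(-6 + 6 + 3*(1 + 6 + 21)²) = 42 - (-217)*(-6 + 6 + 3*28²) = 42 - (-217)*(-6 + 6 + 3*784) = 42 - (-217)*(-6 + 6 + 2352) = 42 - (-217)*2352 = 42 - 31*(-16464) = 42 + 510384 = 510426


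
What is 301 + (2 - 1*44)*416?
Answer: -17171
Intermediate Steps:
301 + (2 - 1*44)*416 = 301 + (2 - 44)*416 = 301 - 42*416 = 301 - 17472 = -17171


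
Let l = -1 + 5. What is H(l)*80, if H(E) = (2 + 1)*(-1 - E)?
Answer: -1200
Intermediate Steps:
l = 4
H(E) = -3 - 3*E (H(E) = 3*(-1 - E) = -3 - 3*E)
H(l)*80 = (-3 - 3*4)*80 = (-3 - 12)*80 = -15*80 = -1200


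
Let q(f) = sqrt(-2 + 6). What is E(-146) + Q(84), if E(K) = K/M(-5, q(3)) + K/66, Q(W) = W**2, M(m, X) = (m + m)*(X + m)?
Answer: 1163072/165 ≈ 7048.9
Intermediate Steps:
q(f) = 2 (q(f) = sqrt(4) = 2)
M(m, X) = 2*m*(X + m) (M(m, X) = (2*m)*(X + m) = 2*m*(X + m))
E(K) = 8*K/165 (E(K) = K/((2*(-5)*(2 - 5))) + K/66 = K/((2*(-5)*(-3))) + K*(1/66) = K/30 + K/66 = 8*K/165)
E(-146) + Q(84) = (8/165)*(-146) + 84**2 = -1168/165 + 7056 = 1163072/165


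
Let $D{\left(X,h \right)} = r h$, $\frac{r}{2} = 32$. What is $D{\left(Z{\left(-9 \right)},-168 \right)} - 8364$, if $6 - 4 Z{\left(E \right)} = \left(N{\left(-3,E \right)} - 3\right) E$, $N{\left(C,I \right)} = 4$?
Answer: $-19116$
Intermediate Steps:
$r = 64$ ($r = 2 \cdot 32 = 64$)
$Z{\left(E \right)} = \frac{3}{2} - \frac{E}{4}$ ($Z{\left(E \right)} = \frac{3}{2} - \frac{\left(4 - 3\right) E}{4} = \frac{3}{2} - \frac{1 E}{4} = \frac{3}{2} - \frac{E}{4}$)
$D{\left(X,h \right)} = 64 h$
$D{\left(Z{\left(-9 \right)},-168 \right)} - 8364 = 64 \left(-168\right) - 8364 = -10752 - 8364 = -19116$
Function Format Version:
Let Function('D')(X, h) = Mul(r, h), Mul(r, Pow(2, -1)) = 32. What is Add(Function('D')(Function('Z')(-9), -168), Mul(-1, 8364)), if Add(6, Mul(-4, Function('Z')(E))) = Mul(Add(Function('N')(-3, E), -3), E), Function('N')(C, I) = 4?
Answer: -19116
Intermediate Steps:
r = 64 (r = Mul(2, 32) = 64)
Function('Z')(E) = Add(Rational(3, 2), Mul(Rational(-1, 4), E)) (Function('Z')(E) = Add(Rational(3, 2), Mul(Rational(-1, 4), Mul(Add(4, -3), E))) = Add(Rational(3, 2), Mul(Rational(-1, 4), Mul(1, E))) = Add(Rational(3, 2), Mul(Rational(-1, 4), E)))
Function('D')(X, h) = Mul(64, h)
Add(Function('D')(Function('Z')(-9), -168), Mul(-1, 8364)) = Add(Mul(64, -168), Mul(-1, 8364)) = Add(-10752, -8364) = -19116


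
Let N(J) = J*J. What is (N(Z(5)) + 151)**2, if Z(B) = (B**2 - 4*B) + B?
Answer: 63001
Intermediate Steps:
Z(B) = B**2 - 3*B
N(J) = J**2
(N(Z(5)) + 151)**2 = ((5*(-3 + 5))**2 + 151)**2 = ((5*2)**2 + 151)**2 = (10**2 + 151)**2 = (100 + 151)**2 = 251**2 = 63001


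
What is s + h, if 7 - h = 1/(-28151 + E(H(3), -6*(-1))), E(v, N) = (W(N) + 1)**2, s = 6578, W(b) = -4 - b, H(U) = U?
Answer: 184840951/28070 ≈ 6585.0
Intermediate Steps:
E(v, N) = (-3 - N)**2 (E(v, N) = ((-4 - N) + 1)**2 = (-3 - N)**2)
h = 196491/28070 (h = 7 - 1/(-28151 + (3 - 6*(-1))**2) = 7 - 1/(-28151 + (3 + 6)**2) = 7 - 1/(-28151 + 9**2) = 7 - 1/(-28151 + 81) = 7 - 1/(-28070) = 7 - 1*(-1/28070) = 7 + 1/28070 = 196491/28070 ≈ 7.0000)
s + h = 6578 + 196491/28070 = 184840951/28070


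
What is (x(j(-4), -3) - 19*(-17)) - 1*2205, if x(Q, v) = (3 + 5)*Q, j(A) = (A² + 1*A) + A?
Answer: -1818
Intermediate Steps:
j(A) = A² + 2*A (j(A) = (A² + A) + A = (A + A²) + A = A² + 2*A)
x(Q, v) = 8*Q
(x(j(-4), -3) - 19*(-17)) - 1*2205 = (8*(-4*(2 - 4)) - 19*(-17)) - 1*2205 = (8*(-4*(-2)) + 323) - 2205 = (8*8 + 323) - 2205 = (64 + 323) - 2205 = 387 - 2205 = -1818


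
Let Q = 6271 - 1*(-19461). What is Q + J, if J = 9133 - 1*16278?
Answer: 18587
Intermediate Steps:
J = -7145 (J = 9133 - 16278 = -7145)
Q = 25732 (Q = 6271 + 19461 = 25732)
Q + J = 25732 - 7145 = 18587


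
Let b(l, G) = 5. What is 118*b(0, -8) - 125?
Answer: 465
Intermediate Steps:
118*b(0, -8) - 125 = 118*5 - 125 = 590 - 125 = 465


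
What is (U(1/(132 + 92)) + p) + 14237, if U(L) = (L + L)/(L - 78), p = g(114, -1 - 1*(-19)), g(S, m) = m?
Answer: 249049103/17471 ≈ 14255.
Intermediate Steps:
p = 18 (p = -1 - 1*(-19) = -1 + 19 = 18)
U(L) = 2*L/(-78 + L) (U(L) = (2*L)/(-78 + L) = 2*L/(-78 + L))
(U(1/(132 + 92)) + p) + 14237 = (2/((132 + 92)*(-78 + 1/(132 + 92))) + 18) + 14237 = (2/(224*(-78 + 1/224)) + 18) + 14237 = (2*(1/224)/(-78 + 1/224) + 18) + 14237 = (2*(1/224)/(-17471/224) + 18) + 14237 = (2*(1/224)*(-224/17471) + 18) + 14237 = (-2/17471 + 18) + 14237 = 314476/17471 + 14237 = 249049103/17471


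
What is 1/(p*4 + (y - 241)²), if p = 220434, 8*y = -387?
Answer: 64/61790329 ≈ 1.0358e-6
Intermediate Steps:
y = -387/8 (y = (⅛)*(-387) = -387/8 ≈ -48.375)
1/(p*4 + (y - 241)²) = 1/(220434*4 + (-387/8 - 241)²) = 1/(881736 + (-2315/8)²) = 1/(881736 + 5359225/64) = 1/(61790329/64) = 64/61790329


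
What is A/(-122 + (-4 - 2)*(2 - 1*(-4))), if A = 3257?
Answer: -3257/158 ≈ -20.614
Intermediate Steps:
A/(-122 + (-4 - 2)*(2 - 1*(-4))) = 3257/(-122 + (-4 - 2)*(2 - 1*(-4))) = 3257/(-122 - 6*(2 + 4)) = 3257/(-122 - 6*6) = 3257/(-122 - 36) = 3257/(-158) = 3257*(-1/158) = -3257/158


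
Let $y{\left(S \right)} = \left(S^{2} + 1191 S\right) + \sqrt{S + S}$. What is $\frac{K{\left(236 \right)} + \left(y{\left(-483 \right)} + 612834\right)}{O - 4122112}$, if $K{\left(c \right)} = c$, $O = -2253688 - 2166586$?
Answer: $- \frac{135553}{4271193} - \frac{i \sqrt{966}}{8542386} \approx -0.031737 - 3.6384 \cdot 10^{-6} i$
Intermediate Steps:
$O = -4420274$
$y{\left(S \right)} = S^{2} + 1191 S + \sqrt{2} \sqrt{S}$ ($y{\left(S \right)} = \left(S^{2} + 1191 S\right) + \sqrt{2 S} = \left(S^{2} + 1191 S\right) + \sqrt{2} \sqrt{S} = S^{2} + 1191 S + \sqrt{2} \sqrt{S}$)
$\frac{K{\left(236 \right)} + \left(y{\left(-483 \right)} + 612834\right)}{O - 4122112} = \frac{236 + \left(\left(\left(-483\right)^{2} + 1191 \left(-483\right) + \sqrt{2} \sqrt{-483}\right) + 612834\right)}{-4420274 - 4122112} = \frac{236 + \left(\left(233289 - 575253 + \sqrt{2} i \sqrt{483}\right) + 612834\right)}{-8542386} = \left(236 + \left(\left(233289 - 575253 + i \sqrt{966}\right) + 612834\right)\right) \left(- \frac{1}{8542386}\right) = \left(236 + \left(\left(-341964 + i \sqrt{966}\right) + 612834\right)\right) \left(- \frac{1}{8542386}\right) = \left(236 + \left(270870 + i \sqrt{966}\right)\right) \left(- \frac{1}{8542386}\right) = \left(271106 + i \sqrt{966}\right) \left(- \frac{1}{8542386}\right) = - \frac{135553}{4271193} - \frac{i \sqrt{966}}{8542386}$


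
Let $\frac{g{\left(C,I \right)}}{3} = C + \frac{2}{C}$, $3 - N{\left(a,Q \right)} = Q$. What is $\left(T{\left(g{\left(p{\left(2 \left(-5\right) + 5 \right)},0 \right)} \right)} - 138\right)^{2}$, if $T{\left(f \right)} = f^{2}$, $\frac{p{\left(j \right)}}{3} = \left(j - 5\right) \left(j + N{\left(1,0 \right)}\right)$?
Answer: $\frac{10431614499601}{10000} \approx 1.0432 \cdot 10^{9}$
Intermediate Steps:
$N{\left(a,Q \right)} = 3 - Q$
$p{\left(j \right)} = 3 \left(-5 + j\right) \left(3 + j\right)$ ($p{\left(j \right)} = 3 \left(j - 5\right) \left(j + \left(3 - 0\right)\right) = 3 \left(-5 + j\right) \left(j + \left(3 + 0\right)\right) = 3 \left(-5 + j\right) \left(j + 3\right) = 3 \left(-5 + j\right) \left(3 + j\right)$)
$g{\left(C,I \right)} = 3 C + \frac{6}{C}$ ($g{\left(C,I \right)} = 3 \left(C + \frac{2}{C}\right) = 3 C + \frac{6}{C}$)
$\left(T{\left(g{\left(p{\left(2 \left(-5\right) + 5 \right)},0 \right)} \right)} - 138\right)^{2} = \left(\left(3 \left(-45 - 6 \left(2 \left(-5\right) + 5\right) + 3 \left(2 \left(-5\right) + 5\right)^{2}\right) + \frac{6}{-45 - 6 \left(2 \left(-5\right) + 5\right) + 3 \left(2 \left(-5\right) + 5\right)^{2}}\right)^{2} - 138\right)^{2} = \left(\left(3 \left(-45 - 6 \left(-10 + 5\right) + 3 \left(-10 + 5\right)^{2}\right) + \frac{6}{-45 - 6 \left(-10 + 5\right) + 3 \left(-10 + 5\right)^{2}}\right)^{2} - 138\right)^{2} = \left(\left(3 \left(-45 - -30 + 3 \left(-5\right)^{2}\right) + \frac{6}{-45 - -30 + 3 \left(-5\right)^{2}}\right)^{2} - 138\right)^{2} = \left(\left(3 \left(-45 + 30 + 3 \cdot 25\right) + \frac{6}{-45 + 30 + 3 \cdot 25}\right)^{2} - 138\right)^{2} = \left(\left(3 \left(-45 + 30 + 75\right) + \frac{6}{-45 + 30 + 75}\right)^{2} - 138\right)^{2} = \left(\left(3 \cdot 60 + \frac{6}{60}\right)^{2} - 138\right)^{2} = \left(\left(180 + 6 \cdot \frac{1}{60}\right)^{2} - 138\right)^{2} = \left(\left(180 + \frac{1}{10}\right)^{2} - 138\right)^{2} = \left(\left(\frac{1801}{10}\right)^{2} - 138\right)^{2} = \left(\frac{3243601}{100} - 138\right)^{2} = \left(\frac{3229801}{100}\right)^{2} = \frac{10431614499601}{10000}$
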